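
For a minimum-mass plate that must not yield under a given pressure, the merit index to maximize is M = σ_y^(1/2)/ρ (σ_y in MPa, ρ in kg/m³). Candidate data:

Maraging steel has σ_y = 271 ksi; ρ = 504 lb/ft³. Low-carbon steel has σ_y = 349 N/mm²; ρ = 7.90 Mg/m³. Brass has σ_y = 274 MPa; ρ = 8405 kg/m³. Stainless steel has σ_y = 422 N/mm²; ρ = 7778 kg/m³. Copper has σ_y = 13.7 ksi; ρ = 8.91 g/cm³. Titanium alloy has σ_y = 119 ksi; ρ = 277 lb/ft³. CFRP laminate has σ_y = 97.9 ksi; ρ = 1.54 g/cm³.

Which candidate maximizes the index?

Putting every candidate on a common basis:
  maraging steel: σ_y = 1868 MPa, ρ = 8073 kg/m³
  low-carbon steel: σ_y = 349.0 MPa, ρ = 7900 kg/m³
  brass: σ_y = 274.0 MPa, ρ = 8405 kg/m³
  stainless steel: σ_y = 422.0 MPa, ρ = 7778 kg/m³
  copper: σ_y = 94.46 MPa, ρ = 8910 kg/m³
  titanium alloy: σ_y = 820.5 MPa, ρ = 4437 kg/m³
  CFRP laminate: σ_y = 675.0 MPa, ρ = 1540 kg/m³
  CFRP laminate: M = 16.9×10⁻³
  titanium alloy: M = 6.46×10⁻³
  maraging steel: M = 5.35×10⁻³
  stainless steel: M = 2.64×10⁻³
  low-carbon steel: M = 2.36×10⁻³
  brass: M = 1.97×10⁻³
  copper: M = 1.09×10⁻³
The maximum is for CFRP laminate.

CFRP laminate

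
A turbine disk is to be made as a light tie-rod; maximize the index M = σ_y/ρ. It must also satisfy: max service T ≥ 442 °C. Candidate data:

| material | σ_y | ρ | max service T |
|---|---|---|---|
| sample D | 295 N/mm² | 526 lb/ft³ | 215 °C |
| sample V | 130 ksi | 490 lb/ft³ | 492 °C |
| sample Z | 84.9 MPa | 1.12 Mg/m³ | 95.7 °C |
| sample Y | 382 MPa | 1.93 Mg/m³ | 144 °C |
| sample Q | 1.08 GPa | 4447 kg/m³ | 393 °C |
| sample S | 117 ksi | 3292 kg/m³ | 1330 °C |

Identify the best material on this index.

sample S

Screen on constraints: max service T ≥ 442 °C. Survivors: sample V, sample S.
In SI units:
  sample V: σ_y = 896.3 MPa, ρ = 7849 kg/m³
  sample S: σ_y = 806.7 MPa, ρ = 3292 kg/m³
  sample S: M = 245 kN·m/kg
  sample V: M = 114 kN·m/kg
Sample S ranks first.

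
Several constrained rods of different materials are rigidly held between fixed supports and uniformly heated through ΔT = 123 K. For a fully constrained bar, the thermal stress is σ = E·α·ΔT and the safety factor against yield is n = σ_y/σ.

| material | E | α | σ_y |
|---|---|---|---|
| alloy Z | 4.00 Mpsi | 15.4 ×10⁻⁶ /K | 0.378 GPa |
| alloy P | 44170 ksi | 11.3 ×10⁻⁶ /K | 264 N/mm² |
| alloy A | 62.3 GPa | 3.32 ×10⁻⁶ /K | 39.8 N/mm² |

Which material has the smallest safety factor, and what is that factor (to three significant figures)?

Per material, after unit conversion:
  alloy Z: E = 27.58, α = 15.4, σ_y = 378.0 → σ = 52.2 MPa, n = 7.24
  alloy P: E = 304.5, α = 11.3, σ_y = 264.0 → σ = 423 MPa, n = 0.624
  alloy A: E = 62.30, α = 3.32, σ_y = 39.80 → σ = 25.4 MPa, n = 1.56
Alloy P has the lowest safety factor, n = 0.624.

alloy P, n = 0.624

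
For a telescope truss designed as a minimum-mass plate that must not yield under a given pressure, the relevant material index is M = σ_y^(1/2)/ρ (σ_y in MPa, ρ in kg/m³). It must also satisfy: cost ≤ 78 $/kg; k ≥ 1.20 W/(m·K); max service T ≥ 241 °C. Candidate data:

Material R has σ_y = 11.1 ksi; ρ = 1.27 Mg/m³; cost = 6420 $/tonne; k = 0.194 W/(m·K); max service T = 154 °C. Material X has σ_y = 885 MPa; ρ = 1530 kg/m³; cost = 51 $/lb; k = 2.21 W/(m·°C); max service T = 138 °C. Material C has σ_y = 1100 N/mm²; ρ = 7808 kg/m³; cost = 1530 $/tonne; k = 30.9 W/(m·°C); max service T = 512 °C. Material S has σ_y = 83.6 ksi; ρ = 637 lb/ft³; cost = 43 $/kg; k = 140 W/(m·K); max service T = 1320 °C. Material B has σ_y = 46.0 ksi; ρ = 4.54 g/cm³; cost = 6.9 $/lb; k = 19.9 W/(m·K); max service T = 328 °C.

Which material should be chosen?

material C

Screen on constraints: cost ≤ 78 $/kg; k ≥ 1.20 W/(m·K); max service T ≥ 241 °C. Survivors: material C, material S, material B.
In SI units:
  material C: σ_y = 1100 MPa, ρ = 7808 kg/m³
  material S: σ_y = 576.4 MPa, ρ = 10200 kg/m³
  material B: σ_y = 317.2 MPa, ρ = 4540 kg/m³
  material C: M = 4.25×10⁻³
  material B: M = 3.92×10⁻³
  material S: M = 2.35×10⁻³
Material C ranks first.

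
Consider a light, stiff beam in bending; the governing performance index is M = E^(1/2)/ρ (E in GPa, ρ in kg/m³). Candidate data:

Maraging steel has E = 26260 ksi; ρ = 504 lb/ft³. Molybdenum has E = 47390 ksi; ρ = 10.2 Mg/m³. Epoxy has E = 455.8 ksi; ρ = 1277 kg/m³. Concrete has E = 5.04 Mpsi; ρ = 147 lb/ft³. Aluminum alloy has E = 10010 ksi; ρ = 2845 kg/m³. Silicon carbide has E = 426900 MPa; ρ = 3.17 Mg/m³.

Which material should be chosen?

silicon carbide

Putting every candidate on a common basis:
  maraging steel: E = 181.1 GPa, ρ = 8073 kg/m³
  molybdenum: E = 326.7 GPa, ρ = 10200 kg/m³
  epoxy: E = 3.143 GPa, ρ = 1277 kg/m³
  concrete: E = 34.75 GPa, ρ = 2355 kg/m³
  aluminum alloy: E = 69.02 GPa, ρ = 2845 kg/m³
  silicon carbide: E = 426.9 GPa, ρ = 3170 kg/m³
  silicon carbide: M = 6.52×10⁻³
  aluminum alloy: M = 2.92×10⁻³
  concrete: M = 2.50×10⁻³
  molybdenum: M = 1.77×10⁻³
  maraging steel: M = 1.67×10⁻³
  epoxy: M = 1.39×10⁻³
Silicon carbide has the largest M.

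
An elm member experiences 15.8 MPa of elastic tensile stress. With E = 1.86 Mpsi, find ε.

1.23×10⁻³

E = 1.86 Mpsi = 12.82 GPa = 12820 MPa.
ε = σ/E = 15.8 / 12820 = 1.23×10⁻³.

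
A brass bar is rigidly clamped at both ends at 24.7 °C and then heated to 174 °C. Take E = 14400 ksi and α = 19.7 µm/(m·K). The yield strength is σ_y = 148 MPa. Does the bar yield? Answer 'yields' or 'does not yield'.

E = 14400 ksi = 99.28 GPa.
ΔT = 149.3 K. Constrained thermal stress σ = E·α·ΔT = 99.28×10³ MPa × 19.7×10⁻⁶ × 149.3 = 292 MPa (compressive).
Compare to σ_y = 148 MPa: σ ≥ σ_y, so it yields.

yields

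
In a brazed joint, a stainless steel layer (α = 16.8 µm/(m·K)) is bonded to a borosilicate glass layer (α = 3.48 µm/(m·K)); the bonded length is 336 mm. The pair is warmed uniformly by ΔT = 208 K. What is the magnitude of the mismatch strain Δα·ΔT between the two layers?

Δα = |16.8 − 3.48|×10⁻⁶/K = 13.3×10⁻⁶/K.
Mismatch strain = Δα·ΔT = 13.3×10⁻⁶ × 208.0 = 2.77×10⁻³.

2.77×10⁻³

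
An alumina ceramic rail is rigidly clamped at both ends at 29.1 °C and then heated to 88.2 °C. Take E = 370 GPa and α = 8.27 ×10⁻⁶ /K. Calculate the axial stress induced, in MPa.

181 MPa

ΔT = 59.10 K. Constrained thermal stress σ = E·α·ΔT = 370.0×10³ MPa × 8.27×10⁻⁶ × 59.10 = 181 MPa (compressive).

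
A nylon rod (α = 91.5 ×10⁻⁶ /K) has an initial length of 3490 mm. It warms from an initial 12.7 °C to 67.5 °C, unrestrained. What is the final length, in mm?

3507.5 mm

ΔT = 67.5 − 12.7 = 54.80 K.
ΔL = α·L₀·ΔT = 91.5×10⁻⁶ × 3490 mm × 54.80 K = 17.5 mm.
L = L₀ + ΔL = 3490 + 17.5 = 3507.5 mm.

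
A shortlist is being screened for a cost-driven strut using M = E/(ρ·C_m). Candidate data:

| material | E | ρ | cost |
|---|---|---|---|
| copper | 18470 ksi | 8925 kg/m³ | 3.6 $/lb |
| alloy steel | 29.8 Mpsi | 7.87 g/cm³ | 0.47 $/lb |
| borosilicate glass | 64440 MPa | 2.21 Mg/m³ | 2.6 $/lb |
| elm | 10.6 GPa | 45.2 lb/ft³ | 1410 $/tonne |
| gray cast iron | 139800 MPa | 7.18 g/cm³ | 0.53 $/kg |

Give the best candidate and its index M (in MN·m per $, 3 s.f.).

Putting every candidate on a common basis:
  copper: E = 127.3 GPa, ρ = 8925 kg/m³, cost = 7.937 $/kg
  alloy steel: E = 205.5 GPa, ρ = 7870 kg/m³, cost = 1.036 $/kg
  borosilicate glass: E = 64.44 GPa, ρ = 2210 kg/m³, cost = 5.732 $/kg
  elm: E = 10.60 GPa, ρ = 724.0 kg/m³, cost = 1.410 $/kg
  gray cast iron: E = 139.8 GPa, ρ = 7180 kg/m³, cost = 0.5300 $/kg
  gray cast iron: M = 36.7 MN·m per $
  alloy steel: M = 25.2 MN·m per $
  elm: M = 10.4 MN·m per $
  borosilicate glass: M = 5.09 MN·m per $
  copper: M = 1.80 MN·m per $
Gray cast iron ranks first.

gray cast iron, M = 36.7 MN·m per $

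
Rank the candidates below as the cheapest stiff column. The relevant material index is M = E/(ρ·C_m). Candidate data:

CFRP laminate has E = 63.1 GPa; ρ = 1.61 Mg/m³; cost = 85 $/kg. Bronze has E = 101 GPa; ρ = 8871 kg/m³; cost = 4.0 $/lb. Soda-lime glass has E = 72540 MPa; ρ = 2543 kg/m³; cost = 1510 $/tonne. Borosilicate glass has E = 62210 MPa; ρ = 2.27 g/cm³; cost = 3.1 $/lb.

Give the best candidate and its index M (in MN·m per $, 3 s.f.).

soda-lime glass, M = 18.9 MN·m per $

In SI units:
  CFRP laminate: E = 63.10 GPa, ρ = 1610 kg/m³, cost = 85.00 $/kg
  bronze: E = 101.0 GPa, ρ = 8871 kg/m³, cost = 8.818 $/kg
  soda-lime glass: E = 72.54 GPa, ρ = 2543 kg/m³, cost = 1.510 $/kg
  borosilicate glass: E = 62.21 GPa, ρ = 2270 kg/m³, cost = 6.834 $/kg
  soda-lime glass: M = 18.9 MN·m per $
  borosilicate glass: M = 4.01 MN·m per $
  bronze: M = 1.29 MN·m per $
  CFRP laminate: M = 0.461 MN·m per $
Soda-lime glass ranks first.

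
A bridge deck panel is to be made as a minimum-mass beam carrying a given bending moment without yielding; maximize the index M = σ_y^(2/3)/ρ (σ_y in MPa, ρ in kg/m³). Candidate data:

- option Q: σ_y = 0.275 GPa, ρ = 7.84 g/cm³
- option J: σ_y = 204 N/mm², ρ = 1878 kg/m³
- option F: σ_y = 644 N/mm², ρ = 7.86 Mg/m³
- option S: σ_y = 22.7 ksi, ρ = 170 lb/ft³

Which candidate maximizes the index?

Normalizing units and computing the index:
  option Q: σ_y = 275.0 MPa, ρ = 7840 kg/m³
  option J: σ_y = 204.0 MPa, ρ = 1878 kg/m³
  option F: σ_y = 644.0 MPa, ρ = 7860 kg/m³
  option S: σ_y = 156.5 MPa, ρ = 2723 kg/m³
  option J: M = 18.5×10⁻³
  option S: M = 10.7×10⁻³
  option F: M = 9.49×10⁻³
  option Q: M = 5.39×10⁻³
Highest index: option J.

option J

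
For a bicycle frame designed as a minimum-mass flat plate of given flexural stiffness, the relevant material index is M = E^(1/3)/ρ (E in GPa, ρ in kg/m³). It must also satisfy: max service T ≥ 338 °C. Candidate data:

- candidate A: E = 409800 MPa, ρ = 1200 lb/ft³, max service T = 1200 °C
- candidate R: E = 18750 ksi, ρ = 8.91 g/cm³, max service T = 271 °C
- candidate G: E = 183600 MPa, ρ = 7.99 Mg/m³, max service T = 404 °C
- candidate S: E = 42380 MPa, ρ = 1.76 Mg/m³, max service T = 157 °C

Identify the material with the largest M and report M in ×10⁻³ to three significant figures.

Screen on constraints: max service T ≥ 338 °C. Survivors: candidate A, candidate G.
In SI units:
  candidate A: E = 409.8 GPa, ρ = 19220 kg/m³
  candidate G: E = 183.6 GPa, ρ = 7990 kg/m³
  candidate G: M = 0.711×10⁻³
  candidate A: M = 0.386×10⁻³
Candidate G ranks first.

candidate G, M = 0.711×10⁻³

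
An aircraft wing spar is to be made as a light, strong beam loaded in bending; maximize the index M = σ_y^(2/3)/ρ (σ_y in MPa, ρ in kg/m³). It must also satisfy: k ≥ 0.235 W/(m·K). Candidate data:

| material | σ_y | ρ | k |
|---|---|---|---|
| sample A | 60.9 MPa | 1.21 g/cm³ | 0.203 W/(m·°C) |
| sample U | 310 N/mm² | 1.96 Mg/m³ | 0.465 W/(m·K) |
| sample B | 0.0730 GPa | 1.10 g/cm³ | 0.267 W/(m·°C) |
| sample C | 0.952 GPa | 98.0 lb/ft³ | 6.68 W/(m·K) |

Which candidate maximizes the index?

sample C

Screen on constraints: k ≥ 0.235 W/(m·K). Survivors: sample U, sample B, sample C.
Convert each candidate to consistent units, then evaluate M:
  sample U: σ_y = 310.0 MPa, ρ = 1960 kg/m³
  sample B: σ_y = 73.00 MPa, ρ = 1100 kg/m³
  sample C: σ_y = 952.0 MPa, ρ = 1570 kg/m³
  sample C: M = 61.6×10⁻³
  sample U: M = 23.4×10⁻³
  sample B: M = 15.9×10⁻³
The maximum is for sample C.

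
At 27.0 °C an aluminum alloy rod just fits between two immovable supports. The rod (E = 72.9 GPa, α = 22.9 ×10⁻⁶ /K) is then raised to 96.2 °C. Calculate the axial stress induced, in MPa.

ΔT = 69.20 K. Constrained thermal stress σ = E·α·ΔT = 72.90×10³ MPa × 22.9×10⁻⁶ × 69.20 = 116 MPa (compressive).

116 MPa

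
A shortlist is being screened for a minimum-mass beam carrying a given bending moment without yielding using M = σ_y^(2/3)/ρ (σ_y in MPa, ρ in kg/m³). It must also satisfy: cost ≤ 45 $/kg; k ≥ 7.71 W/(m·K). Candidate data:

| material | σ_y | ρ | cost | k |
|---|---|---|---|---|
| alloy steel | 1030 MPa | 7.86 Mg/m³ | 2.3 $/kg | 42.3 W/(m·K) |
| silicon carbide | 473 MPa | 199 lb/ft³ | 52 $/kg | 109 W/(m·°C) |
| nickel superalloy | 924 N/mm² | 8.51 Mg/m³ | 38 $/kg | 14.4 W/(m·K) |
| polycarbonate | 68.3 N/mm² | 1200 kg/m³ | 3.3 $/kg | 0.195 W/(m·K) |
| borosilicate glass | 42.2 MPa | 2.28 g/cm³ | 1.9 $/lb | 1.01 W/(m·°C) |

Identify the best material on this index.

alloy steel

Screen on constraints: cost ≤ 45 $/kg; k ≥ 7.71 W/(m·K). Survivors: alloy steel, nickel superalloy.
Putting every candidate on a common basis:
  alloy steel: σ_y = 1030 MPa, ρ = 7860 kg/m³
  nickel superalloy: σ_y = 924.0 MPa, ρ = 8510 kg/m³
  alloy steel: M = 13.0×10⁻³
  nickel superalloy: M = 11.1×10⁻³
The maximum is for alloy steel.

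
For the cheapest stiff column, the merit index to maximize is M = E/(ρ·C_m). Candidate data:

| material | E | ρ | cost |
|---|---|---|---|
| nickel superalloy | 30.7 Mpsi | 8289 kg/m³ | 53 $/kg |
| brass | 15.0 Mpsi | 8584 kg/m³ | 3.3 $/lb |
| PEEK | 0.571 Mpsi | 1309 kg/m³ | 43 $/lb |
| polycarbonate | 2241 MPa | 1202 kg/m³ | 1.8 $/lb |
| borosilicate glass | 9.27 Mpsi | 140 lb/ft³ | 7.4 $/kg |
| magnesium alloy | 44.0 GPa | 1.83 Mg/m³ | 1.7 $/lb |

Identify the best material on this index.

Normalizing units and computing the index:
  nickel superalloy: E = 211.7 GPa, ρ = 8289 kg/m³, cost = 53.00 $/kg
  brass: E = 103.4 GPa, ρ = 8584 kg/m³, cost = 7.275 $/kg
  PEEK: E = 3.937 GPa, ρ = 1309 kg/m³, cost = 94.80 $/kg
  polycarbonate: E = 2.241 GPa, ρ = 1202 kg/m³, cost = 3.968 $/kg
  borosilicate glass: E = 63.91 GPa, ρ = 2243 kg/m³, cost = 7.400 $/kg
  magnesium alloy: E = 44.00 GPa, ρ = 1830 kg/m³, cost = 3.748 $/kg
  magnesium alloy: M = 6.42 MN·m per $
  borosilicate glass: M = 3.85 MN·m per $
  brass: M = 1.66 MN·m per $
  nickel superalloy: M = 0.482 MN·m per $
  polycarbonate: M = 0.470 MN·m per $
  PEEK: M = 0.0317 MN·m per $
Magnesium alloy ranks first.

magnesium alloy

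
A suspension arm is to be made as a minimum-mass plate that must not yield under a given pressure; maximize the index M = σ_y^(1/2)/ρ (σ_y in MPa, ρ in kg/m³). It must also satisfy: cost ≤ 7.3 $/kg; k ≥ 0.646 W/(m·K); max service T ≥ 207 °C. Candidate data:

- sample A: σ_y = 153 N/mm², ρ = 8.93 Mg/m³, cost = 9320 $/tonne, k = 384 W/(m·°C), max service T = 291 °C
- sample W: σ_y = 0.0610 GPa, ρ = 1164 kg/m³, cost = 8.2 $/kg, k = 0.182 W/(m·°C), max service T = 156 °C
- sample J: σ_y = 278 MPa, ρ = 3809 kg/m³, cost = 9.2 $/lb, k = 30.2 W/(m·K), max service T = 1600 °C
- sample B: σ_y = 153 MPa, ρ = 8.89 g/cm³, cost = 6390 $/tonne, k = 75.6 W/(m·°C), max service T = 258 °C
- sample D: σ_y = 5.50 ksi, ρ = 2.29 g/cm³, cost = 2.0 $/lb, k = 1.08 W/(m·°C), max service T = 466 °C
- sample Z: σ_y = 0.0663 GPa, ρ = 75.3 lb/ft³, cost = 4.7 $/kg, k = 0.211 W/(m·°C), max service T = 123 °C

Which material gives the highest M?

sample D

Screen on constraints: cost ≤ 7.3 $/kg; k ≥ 0.646 W/(m·K); max service T ≥ 207 °C. Survivors: sample B, sample D.
In SI units:
  sample B: σ_y = 153.0 MPa, ρ = 8890 kg/m³
  sample D: σ_y = 37.92 MPa, ρ = 2290 kg/m³
  sample D: M = 2.69×10⁻³
  sample B: M = 1.39×10⁻³
Sample D ranks first.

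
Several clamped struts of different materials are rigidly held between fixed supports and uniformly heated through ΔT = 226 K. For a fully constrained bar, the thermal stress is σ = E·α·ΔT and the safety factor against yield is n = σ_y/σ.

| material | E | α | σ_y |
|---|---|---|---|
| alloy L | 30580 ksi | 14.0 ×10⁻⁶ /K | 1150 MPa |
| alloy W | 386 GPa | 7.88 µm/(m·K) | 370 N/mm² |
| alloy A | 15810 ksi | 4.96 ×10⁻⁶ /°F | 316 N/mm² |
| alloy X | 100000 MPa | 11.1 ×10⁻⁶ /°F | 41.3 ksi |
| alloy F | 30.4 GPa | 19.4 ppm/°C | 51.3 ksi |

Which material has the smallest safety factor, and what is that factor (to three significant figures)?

alloy W, n = 0.538

In consistent units (E in GPa, α in ×10⁻⁶/K, σ_y in MPa):
  alloy L: E = 210.8, α = 14.0, σ_y = 1150 → σ = 667 MPa, n = 1.72
  alloy W: E = 386.0, α = 7.88, σ_y = 370.0 → σ = 687 MPa, n = 0.538
  alloy A: E = 109.0, α = 8.93, σ_y = 316.0 → σ = 220 MPa, n = 1.44
  alloy X: E = 100.0, α = 20.0, σ_y = 284.8 → σ = 452 MPa, n = 0.631
  alloy F: E = 30.40, α = 19.4, σ_y = 353.7 → σ = 133 MPa, n = 2.65
Alloy W has the lowest safety factor, n = 0.538.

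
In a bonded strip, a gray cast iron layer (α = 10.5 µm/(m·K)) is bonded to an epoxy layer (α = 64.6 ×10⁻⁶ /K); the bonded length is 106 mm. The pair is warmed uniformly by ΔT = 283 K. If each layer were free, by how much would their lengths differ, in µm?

Δα = |10.5 − 64.6|×10⁻⁶/K = 54.1×10⁻⁶/K.
ΔL_mismatch = Δα·L·ΔT = 54.1×10⁻⁶ × 106.0 mm × 283.0 K = 1620 µm.

1620 µm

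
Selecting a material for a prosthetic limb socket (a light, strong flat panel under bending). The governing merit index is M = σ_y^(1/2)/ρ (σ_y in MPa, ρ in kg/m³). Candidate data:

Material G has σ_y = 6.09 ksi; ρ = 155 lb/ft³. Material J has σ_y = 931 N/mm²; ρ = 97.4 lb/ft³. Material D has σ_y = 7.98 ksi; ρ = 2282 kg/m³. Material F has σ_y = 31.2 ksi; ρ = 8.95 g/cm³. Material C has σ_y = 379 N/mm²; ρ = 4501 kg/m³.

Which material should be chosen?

material J

Putting every candidate on a common basis:
  material G: σ_y = 41.99 MPa, ρ = 2483 kg/m³
  material J: σ_y = 931.0 MPa, ρ = 1560 kg/m³
  material D: σ_y = 55.02 MPa, ρ = 2282 kg/m³
  material F: σ_y = 215.1 MPa, ρ = 8950 kg/m³
  material C: σ_y = 379.0 MPa, ρ = 4501 kg/m³
  material J: M = 19.6×10⁻³
  material C: M = 4.33×10⁻³
  material D: M = 3.25×10⁻³
  material G: M = 2.61×10⁻³
  material F: M = 1.64×10⁻³
Material J ranks first.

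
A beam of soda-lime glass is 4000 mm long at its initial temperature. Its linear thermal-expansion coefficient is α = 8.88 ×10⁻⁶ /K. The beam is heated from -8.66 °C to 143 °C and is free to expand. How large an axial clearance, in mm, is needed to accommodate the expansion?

5.39 mm

ΔT = 143 − (-8.66) = 151.7 K.
ΔL = α·L₀·ΔT = 8.88×10⁻⁶ × 4000 mm × 151.7 K = 5.39 mm.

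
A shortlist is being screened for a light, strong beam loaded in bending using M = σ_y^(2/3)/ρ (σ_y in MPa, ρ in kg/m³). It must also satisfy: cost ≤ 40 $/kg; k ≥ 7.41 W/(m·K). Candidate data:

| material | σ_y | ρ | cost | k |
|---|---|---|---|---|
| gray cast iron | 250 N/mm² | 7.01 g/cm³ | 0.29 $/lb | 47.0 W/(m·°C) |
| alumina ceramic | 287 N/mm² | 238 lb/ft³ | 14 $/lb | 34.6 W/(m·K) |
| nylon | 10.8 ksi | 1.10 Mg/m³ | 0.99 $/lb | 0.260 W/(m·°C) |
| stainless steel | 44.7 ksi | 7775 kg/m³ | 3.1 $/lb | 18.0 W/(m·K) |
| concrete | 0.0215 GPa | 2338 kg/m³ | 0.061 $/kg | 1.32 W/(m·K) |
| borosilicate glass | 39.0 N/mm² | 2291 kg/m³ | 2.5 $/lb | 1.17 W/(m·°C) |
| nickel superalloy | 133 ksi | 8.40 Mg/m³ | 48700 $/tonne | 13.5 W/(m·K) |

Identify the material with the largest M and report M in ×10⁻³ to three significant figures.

Screen on constraints: cost ≤ 40 $/kg; k ≥ 7.41 W/(m·K). Survivors: gray cast iron, alumina ceramic, stainless steel.
In SI units:
  gray cast iron: σ_y = 250.0 MPa, ρ = 7010 kg/m³
  alumina ceramic: σ_y = 287.0 MPa, ρ = 3812 kg/m³
  stainless steel: σ_y = 308.2 MPa, ρ = 7775 kg/m³
  alumina ceramic: M = 11.4×10⁻³
  stainless steel: M = 5.87×10⁻³
  gray cast iron: M = 5.66×10⁻³
The maximum is for alumina ceramic.

alumina ceramic, M = 11.4×10⁻³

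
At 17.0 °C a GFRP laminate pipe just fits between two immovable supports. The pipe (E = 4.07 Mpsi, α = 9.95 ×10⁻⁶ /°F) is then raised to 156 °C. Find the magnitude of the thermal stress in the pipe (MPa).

E = 4.07 Mpsi = 28.06 GPa.
α = 9.95×10⁻⁶/°F × 9/5 = 17.9×10⁻⁶/K.
ΔT = 139.0 K. Constrained thermal stress σ = E·α·ΔT = 28.06×10³ MPa × 17.9×10⁻⁶ × 139.0 = 69.9 MPa (compressive).

69.9 MPa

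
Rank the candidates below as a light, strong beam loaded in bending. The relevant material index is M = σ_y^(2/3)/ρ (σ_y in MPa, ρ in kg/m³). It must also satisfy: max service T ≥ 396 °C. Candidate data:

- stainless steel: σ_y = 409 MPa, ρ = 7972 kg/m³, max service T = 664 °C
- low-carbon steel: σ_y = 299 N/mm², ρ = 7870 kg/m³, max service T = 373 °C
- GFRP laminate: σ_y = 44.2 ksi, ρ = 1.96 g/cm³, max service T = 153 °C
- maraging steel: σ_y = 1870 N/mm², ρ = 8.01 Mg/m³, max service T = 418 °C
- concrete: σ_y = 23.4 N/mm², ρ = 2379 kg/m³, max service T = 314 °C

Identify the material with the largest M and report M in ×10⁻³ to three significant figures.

Screen on constraints: max service T ≥ 396 °C. Survivors: stainless steel, maraging steel.
Putting every candidate on a common basis:
  stainless steel: σ_y = 409.0 MPa, ρ = 7972 kg/m³
  maraging steel: σ_y = 1870 MPa, ρ = 8010 kg/m³
  maraging steel: M = 18.9×10⁻³
  stainless steel: M = 6.91×10⁻³
Maraging steel ranks first.

maraging steel, M = 18.9×10⁻³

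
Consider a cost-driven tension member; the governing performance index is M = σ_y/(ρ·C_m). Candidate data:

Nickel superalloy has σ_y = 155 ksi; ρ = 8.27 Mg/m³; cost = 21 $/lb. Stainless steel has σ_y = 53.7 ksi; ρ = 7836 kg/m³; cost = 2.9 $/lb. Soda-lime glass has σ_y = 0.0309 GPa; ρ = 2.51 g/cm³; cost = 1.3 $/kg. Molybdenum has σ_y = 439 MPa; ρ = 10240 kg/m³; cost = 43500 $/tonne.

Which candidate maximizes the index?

soda-lime glass

In SI units:
  nickel superalloy: σ_y = 1069 MPa, ρ = 8270 kg/m³, cost = 46.30 $/kg
  stainless steel: σ_y = 370.2 MPa, ρ = 7836 kg/m³, cost = 6.393 $/kg
  soda-lime glass: σ_y = 30.90 MPa, ρ = 2510 kg/m³, cost = 1.300 $/kg
  molybdenum: σ_y = 439.0 MPa, ρ = 10240 kg/m³, cost = 43.50 $/kg
  soda-lime glass: M = 9.47 kN·m per $
  stainless steel: M = 7.39 kN·m per $
  nickel superalloy: M = 2.79 kN·m per $
  molybdenum: M = 0.986 kN·m per $
Soda-lime glass has the largest M.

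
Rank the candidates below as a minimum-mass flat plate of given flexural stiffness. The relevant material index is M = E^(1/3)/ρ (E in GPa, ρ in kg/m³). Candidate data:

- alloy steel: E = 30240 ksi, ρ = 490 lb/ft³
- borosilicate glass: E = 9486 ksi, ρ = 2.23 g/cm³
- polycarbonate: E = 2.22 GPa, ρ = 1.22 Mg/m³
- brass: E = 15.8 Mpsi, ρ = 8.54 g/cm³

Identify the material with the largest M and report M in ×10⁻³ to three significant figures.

After converting to SI:
  alloy steel: E = 208.5 GPa, ρ = 7849 kg/m³
  borosilicate glass: E = 65.40 GPa, ρ = 2230 kg/m³
  polycarbonate: E = 2.220 GPa, ρ = 1220 kg/m³
  brass: E = 108.9 GPa, ρ = 8540 kg/m³
  borosilicate glass: M = 1.81×10⁻³
  polycarbonate: M = 1.07×10⁻³
  alloy steel: M = 0.755×10⁻³
  brass: M = 0.559×10⁻³
Borosilicate glass ranks first.

borosilicate glass, M = 1.81×10⁻³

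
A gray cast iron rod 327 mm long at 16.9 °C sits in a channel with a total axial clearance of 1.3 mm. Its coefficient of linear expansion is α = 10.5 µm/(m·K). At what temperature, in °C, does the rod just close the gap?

396 °C

α·L₀·ΔT = 1.3 mm ⇒ ΔT = 1.3 / (10.5×10⁻⁶ × 327.0) = 378.6 K.
T = 16.9 + 378.6 = 395.5 °C.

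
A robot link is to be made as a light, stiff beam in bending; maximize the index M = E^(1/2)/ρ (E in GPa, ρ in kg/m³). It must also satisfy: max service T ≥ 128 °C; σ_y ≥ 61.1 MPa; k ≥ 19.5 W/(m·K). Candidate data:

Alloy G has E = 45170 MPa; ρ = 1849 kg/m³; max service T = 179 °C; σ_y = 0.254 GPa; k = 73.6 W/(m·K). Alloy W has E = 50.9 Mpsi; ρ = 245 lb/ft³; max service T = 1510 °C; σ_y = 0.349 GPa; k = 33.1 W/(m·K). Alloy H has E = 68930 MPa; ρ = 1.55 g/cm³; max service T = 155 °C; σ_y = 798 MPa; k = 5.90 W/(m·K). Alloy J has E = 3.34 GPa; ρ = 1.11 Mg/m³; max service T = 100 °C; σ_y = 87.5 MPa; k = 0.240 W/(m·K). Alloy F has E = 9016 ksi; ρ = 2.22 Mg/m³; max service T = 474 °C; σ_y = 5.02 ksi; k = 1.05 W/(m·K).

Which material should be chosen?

Screen on constraints: max service T ≥ 128 °C; σ_y ≥ 61.1 MPa; k ≥ 19.5 W/(m·K). Survivors: alloy G, alloy W.
Normalizing units and computing the index:
  alloy G: E = 45.17 GPa, ρ = 1849 kg/m³
  alloy W: E = 350.9 GPa, ρ = 3925 kg/m³
  alloy W: M = 4.77×10⁻³
  alloy G: M = 3.63×10⁻³
Alloy W has the largest M.

alloy W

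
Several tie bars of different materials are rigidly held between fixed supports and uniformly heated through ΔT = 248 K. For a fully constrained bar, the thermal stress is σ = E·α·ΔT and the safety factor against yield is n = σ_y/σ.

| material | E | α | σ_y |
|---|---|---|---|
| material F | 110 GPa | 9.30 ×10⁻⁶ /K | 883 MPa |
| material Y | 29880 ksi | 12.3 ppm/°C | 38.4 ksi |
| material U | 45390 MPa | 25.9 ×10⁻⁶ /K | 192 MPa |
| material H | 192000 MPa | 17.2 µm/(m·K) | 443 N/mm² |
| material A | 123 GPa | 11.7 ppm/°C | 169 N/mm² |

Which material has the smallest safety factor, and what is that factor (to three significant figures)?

material Y, n = 0.421

Per material, after unit conversion:
  material F: E = 110.0, α = 9.30, σ_y = 883.0 → σ = 254 MPa, n = 3.48
  material Y: E = 206.0, α = 12.3, σ_y = 264.8 → σ = 628 MPa, n = 0.421
  material U: E = 45.39, α = 25.9, σ_y = 192.0 → σ = 292 MPa, n = 0.659
  material H: E = 192.0, α = 17.2, σ_y = 443.0 → σ = 819 MPa, n = 0.541
  material A: E = 123.0, α = 11.7, σ_y = 169.0 → σ = 357 MPa, n = 0.474
The minimum is material Y at n = 0.421.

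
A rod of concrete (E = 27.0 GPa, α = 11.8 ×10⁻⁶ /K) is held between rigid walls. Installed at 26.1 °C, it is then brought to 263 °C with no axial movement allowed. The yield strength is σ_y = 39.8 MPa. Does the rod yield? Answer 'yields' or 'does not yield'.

yields

ΔT = 236.9 K. Constrained thermal stress σ = E·α·ΔT = 27.00×10³ MPa × 11.8×10⁻⁶ × 236.9 = 75.5 MPa (compressive).
Compare to σ_y = 39.8 MPa: σ ≥ σ_y, so it yields.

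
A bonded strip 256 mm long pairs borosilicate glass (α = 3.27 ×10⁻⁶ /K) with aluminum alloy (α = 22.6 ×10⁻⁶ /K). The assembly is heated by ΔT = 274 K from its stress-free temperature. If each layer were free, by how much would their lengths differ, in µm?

1360 µm

Δα = |3.27 − 22.6|×10⁻⁶/K = 19.3×10⁻⁶/K.
ΔL_mismatch = Δα·L·ΔT = 19.3×10⁻⁶ × 256.0 mm × 274.0 K = 1360 µm.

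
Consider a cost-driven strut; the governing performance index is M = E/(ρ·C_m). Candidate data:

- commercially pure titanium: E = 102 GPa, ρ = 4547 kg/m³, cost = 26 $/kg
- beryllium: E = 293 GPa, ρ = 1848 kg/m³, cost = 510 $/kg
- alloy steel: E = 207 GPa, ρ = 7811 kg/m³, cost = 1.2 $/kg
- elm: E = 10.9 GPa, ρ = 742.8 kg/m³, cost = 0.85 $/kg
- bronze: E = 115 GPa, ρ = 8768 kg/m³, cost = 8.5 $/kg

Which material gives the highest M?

Evaluate M for each candidate:
  alloy steel: M = 22.1 MN·m per $
  elm: M = 17.3 MN·m per $
  bronze: M = 1.54 MN·m per $
  commercially pure titanium: M = 0.863 MN·m per $
  beryllium: M = 0.311 MN·m per $
The maximum is for alloy steel.

alloy steel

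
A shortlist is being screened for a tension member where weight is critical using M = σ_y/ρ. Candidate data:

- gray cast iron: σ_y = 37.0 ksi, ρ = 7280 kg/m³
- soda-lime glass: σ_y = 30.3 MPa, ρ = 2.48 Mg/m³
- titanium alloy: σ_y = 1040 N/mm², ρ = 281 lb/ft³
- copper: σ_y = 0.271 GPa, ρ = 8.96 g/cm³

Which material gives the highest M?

titanium alloy

Putting every candidate on a common basis:
  gray cast iron: σ_y = 255.1 MPa, ρ = 7280 kg/m³
  soda-lime glass: σ_y = 30.30 MPa, ρ = 2480 kg/m³
  titanium alloy: σ_y = 1040 MPa, ρ = 4501 kg/m³
  copper: σ_y = 271.0 MPa, ρ = 8960 kg/m³
  titanium alloy: M = 231 kN·m/kg
  gray cast iron: M = 35.0 kN·m/kg
  copper: M = 30.2 kN·m/kg
  soda-lime glass: M = 12.2 kN·m/kg
Titanium alloy ranks first.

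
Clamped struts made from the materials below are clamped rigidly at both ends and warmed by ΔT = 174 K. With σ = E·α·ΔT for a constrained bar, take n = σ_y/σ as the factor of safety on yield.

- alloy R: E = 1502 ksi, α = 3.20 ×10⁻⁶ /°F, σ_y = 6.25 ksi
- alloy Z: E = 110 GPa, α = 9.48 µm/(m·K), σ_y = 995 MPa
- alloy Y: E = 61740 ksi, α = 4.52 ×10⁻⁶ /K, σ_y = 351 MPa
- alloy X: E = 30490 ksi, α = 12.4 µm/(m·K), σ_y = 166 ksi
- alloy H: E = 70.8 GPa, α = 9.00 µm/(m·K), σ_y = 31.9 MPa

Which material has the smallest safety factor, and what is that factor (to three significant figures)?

alloy H, n = 0.288

With everything in SI (GPa, ×10⁻⁶/K, MPa):
  alloy R: E = 10.36, α = 5.76, σ_y = 43.09 → σ = 10.4 MPa, n = 4.15
  alloy Z: E = 110.0, α = 9.48, σ_y = 995.0 → σ = 181 MPa, n = 5.48
  alloy Y: E = 425.7, α = 4.52, σ_y = 351.0 → σ = 335 MPa, n = 1.05
  alloy X: E = 210.2, α = 12.4, σ_y = 1145 → σ = 454 MPa, n = 2.52
  alloy H: E = 70.80, α = 9.00, σ_y = 31.90 → σ = 111 MPa, n = 0.288
Alloy H has the lowest safety factor, n = 0.288.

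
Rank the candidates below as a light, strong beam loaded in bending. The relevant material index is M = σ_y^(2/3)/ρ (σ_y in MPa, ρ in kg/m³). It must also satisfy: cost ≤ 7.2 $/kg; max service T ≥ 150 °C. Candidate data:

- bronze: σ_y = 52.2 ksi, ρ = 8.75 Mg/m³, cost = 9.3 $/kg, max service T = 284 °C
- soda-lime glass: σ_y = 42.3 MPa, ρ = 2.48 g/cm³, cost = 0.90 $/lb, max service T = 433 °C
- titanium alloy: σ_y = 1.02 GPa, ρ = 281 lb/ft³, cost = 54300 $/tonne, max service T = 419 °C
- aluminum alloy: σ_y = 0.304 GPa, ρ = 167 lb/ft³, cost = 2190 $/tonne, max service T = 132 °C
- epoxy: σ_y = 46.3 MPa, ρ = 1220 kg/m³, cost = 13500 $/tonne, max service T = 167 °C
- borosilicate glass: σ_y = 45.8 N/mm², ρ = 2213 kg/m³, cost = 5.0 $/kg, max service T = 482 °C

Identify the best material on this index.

Screen on constraints: cost ≤ 7.2 $/kg; max service T ≥ 150 °C. Survivors: soda-lime glass, borosilicate glass.
Convert each candidate to consistent units, then evaluate M:
  soda-lime glass: σ_y = 42.30 MPa, ρ = 2480 kg/m³
  borosilicate glass: σ_y = 45.80 MPa, ρ = 2213 kg/m³
  borosilicate glass: M = 5.78×10⁻³
  soda-lime glass: M = 4.90×10⁻³
Highest index: borosilicate glass.

borosilicate glass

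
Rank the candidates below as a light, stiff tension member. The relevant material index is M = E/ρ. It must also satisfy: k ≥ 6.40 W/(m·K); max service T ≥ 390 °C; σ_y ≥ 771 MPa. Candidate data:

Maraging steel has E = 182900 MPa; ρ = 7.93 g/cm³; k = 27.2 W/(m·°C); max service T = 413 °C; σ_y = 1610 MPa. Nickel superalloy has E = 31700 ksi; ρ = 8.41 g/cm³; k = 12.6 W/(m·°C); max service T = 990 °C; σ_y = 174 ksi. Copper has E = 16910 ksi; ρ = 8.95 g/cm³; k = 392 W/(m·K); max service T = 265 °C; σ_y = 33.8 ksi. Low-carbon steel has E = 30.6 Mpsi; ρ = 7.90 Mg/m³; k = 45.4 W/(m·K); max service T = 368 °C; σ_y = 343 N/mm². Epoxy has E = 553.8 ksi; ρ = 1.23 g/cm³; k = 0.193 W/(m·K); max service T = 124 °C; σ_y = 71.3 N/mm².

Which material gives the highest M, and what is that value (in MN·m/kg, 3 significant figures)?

nickel superalloy, M = 26.0 MN·m/kg

Screen on constraints: k ≥ 6.40 W/(m·K); max service T ≥ 390 °C; σ_y ≥ 771 MPa. Survivors: maraging steel, nickel superalloy.
In SI units:
  maraging steel: E = 182.9 GPa, ρ = 7930 kg/m³
  nickel superalloy: E = 218.6 GPa, ρ = 8410 kg/m³
  nickel superalloy: M = 26.0 MN·m/kg
  maraging steel: M = 23.1 MN·m/kg
The maximum is for nickel superalloy.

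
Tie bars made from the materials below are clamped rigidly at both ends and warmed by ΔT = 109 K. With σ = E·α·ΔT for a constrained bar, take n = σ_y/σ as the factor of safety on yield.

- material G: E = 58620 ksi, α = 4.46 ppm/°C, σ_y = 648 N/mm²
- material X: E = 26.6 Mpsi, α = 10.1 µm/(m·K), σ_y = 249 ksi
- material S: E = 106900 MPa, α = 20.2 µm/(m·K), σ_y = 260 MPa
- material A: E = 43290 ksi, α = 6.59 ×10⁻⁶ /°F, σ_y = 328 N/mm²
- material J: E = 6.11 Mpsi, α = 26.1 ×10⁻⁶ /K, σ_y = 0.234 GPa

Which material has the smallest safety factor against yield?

material A

In consistent units (E in GPa, α in ×10⁻⁶/K, σ_y in MPa):
  material G: E = 404.2, α = 4.46, σ_y = 648.0 → σ = 196 MPa, n = 3.30
  material X: E = 183.4, α = 10.1, σ_y = 1717 → σ = 202 MPa, n = 8.50
  material S: E = 106.9, α = 20.2, σ_y = 260.0 → σ = 235 MPa, n = 1.10
  material A: E = 298.5, α = 11.9, σ_y = 328.0 → σ = 386 MPa, n = 0.850
  material J: E = 42.13, α = 26.1, σ_y = 234.0 → σ = 120 MPa, n = 1.95
The minimum is material A at n = 0.850.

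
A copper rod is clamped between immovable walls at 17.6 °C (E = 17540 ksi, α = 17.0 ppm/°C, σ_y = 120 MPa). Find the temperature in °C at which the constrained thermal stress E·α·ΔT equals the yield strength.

76.0 °C

E = 17540 ksi = 120.9 GPa.
E·α·ΔT = 120.0 MPa ⇒ ΔT = 120.0 / (120.9×10³ × 17.0×10⁻⁶) = 58.37 K.
T = 17.6 + 58.37 = 75.97 °C.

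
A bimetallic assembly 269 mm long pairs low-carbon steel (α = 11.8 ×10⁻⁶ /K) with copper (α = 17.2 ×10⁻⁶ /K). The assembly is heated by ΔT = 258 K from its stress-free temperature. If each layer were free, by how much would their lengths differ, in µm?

Δα = |11.8 − 17.2|×10⁻⁶/K = 5.40×10⁻⁶/K.
ΔL_mismatch = Δα·L·ΔT = 5.40×10⁻⁶ × 269.0 mm × 258.0 K = 375 µm.

375 µm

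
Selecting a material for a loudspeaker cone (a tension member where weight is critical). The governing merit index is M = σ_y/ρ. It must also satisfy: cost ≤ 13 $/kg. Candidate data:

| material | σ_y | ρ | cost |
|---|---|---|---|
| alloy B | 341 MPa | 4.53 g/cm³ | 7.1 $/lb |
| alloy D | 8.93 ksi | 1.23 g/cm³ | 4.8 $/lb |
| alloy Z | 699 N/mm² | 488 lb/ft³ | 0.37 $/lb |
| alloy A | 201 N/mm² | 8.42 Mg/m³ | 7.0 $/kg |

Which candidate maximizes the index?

alloy Z

Screen on constraints: cost ≤ 13 $/kg. Survivors: alloy D, alloy Z, alloy A.
Convert each candidate to consistent units, then evaluate M:
  alloy D: σ_y = 61.57 MPa, ρ = 1230 kg/m³
  alloy Z: σ_y = 699.0 MPa, ρ = 7817 kg/m³
  alloy A: σ_y = 201.0 MPa, ρ = 8420 kg/m³
  alloy Z: M = 89.4 kN·m/kg
  alloy D: M = 50.1 kN·m/kg
  alloy A: M = 23.9 kN·m/kg
Alloy Z ranks first.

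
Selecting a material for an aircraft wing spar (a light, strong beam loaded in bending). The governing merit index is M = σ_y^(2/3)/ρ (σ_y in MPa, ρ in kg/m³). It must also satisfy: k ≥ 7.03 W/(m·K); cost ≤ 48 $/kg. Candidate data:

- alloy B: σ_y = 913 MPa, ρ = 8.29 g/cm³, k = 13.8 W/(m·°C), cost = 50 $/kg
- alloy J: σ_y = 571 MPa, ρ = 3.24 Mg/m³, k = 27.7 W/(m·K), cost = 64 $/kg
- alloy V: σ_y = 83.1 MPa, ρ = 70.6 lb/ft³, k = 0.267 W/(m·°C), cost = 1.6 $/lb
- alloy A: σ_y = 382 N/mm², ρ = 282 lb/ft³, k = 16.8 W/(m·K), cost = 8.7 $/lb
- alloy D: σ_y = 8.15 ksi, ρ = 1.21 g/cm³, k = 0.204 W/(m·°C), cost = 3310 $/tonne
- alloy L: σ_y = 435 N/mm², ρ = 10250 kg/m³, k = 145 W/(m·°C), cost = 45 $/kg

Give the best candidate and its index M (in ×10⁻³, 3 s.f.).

Screen on constraints: k ≥ 7.03 W/(m·K); cost ≤ 48 $/kg. Survivors: alloy A, alloy L.
Normalizing units and computing the index:
  alloy A: σ_y = 382.0 MPa, ρ = 4517 kg/m³
  alloy L: σ_y = 435.0 MPa, ρ = 10250 kg/m³
  alloy A: M = 11.7×10⁻³
  alloy L: M = 5.60×10⁻³
Alloy A has the largest M.

alloy A, M = 11.7×10⁻³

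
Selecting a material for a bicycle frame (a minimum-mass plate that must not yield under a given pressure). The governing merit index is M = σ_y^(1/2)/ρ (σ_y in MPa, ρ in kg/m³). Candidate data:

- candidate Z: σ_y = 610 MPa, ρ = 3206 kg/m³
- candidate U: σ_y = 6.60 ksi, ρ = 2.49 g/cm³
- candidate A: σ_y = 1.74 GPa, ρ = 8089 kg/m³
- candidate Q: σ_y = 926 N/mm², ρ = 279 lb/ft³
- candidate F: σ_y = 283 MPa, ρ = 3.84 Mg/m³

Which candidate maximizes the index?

candidate Z

In SI units:
  candidate Z: σ_y = 610.0 MPa, ρ = 3206 kg/m³
  candidate U: σ_y = 45.51 MPa, ρ = 2490 kg/m³
  candidate A: σ_y = 1740 MPa, ρ = 8089 kg/m³
  candidate Q: σ_y = 926.0 MPa, ρ = 4469 kg/m³
  candidate F: σ_y = 283.0 MPa, ρ = 3840 kg/m³
  candidate Z: M = 7.70×10⁻³
  candidate Q: M = 6.81×10⁻³
  candidate A: M = 5.16×10⁻³
  candidate F: M = 4.38×10⁻³
  candidate U: M = 2.71×10⁻³
Candidate Z ranks first.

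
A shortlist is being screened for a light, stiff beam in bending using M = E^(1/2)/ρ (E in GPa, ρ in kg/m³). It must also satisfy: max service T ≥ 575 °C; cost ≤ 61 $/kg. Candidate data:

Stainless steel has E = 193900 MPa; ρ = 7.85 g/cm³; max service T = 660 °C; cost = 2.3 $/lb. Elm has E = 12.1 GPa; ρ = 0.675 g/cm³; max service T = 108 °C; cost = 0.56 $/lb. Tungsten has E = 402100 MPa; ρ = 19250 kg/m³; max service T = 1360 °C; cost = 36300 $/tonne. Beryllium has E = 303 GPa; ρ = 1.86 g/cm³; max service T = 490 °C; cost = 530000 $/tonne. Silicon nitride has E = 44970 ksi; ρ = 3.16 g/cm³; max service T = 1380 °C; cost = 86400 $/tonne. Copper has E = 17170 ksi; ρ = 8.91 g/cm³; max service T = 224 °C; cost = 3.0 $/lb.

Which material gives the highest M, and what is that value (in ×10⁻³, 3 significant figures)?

Screen on constraints: max service T ≥ 575 °C; cost ≤ 61 $/kg. Survivors: stainless steel, tungsten.
Convert each candidate to consistent units, then evaluate M:
  stainless steel: E = 193.9 GPa, ρ = 7850 kg/m³
  tungsten: E = 402.1 GPa, ρ = 19250 kg/m³
  stainless steel: M = 1.77×10⁻³
  tungsten: M = 1.04×10⁻³
Stainless steel has the largest M.

stainless steel, M = 1.77×10⁻³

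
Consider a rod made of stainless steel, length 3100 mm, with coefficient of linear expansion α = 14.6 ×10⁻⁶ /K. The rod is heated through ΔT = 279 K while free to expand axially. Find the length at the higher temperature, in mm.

3112.6 mm

ΔL = α·L₀·ΔT = 14.6×10⁻⁶ × 3100 mm × 279.0 K = 12.6 mm.
L = L₀ + ΔL = 3100 + 12.6 = 3112.6 mm.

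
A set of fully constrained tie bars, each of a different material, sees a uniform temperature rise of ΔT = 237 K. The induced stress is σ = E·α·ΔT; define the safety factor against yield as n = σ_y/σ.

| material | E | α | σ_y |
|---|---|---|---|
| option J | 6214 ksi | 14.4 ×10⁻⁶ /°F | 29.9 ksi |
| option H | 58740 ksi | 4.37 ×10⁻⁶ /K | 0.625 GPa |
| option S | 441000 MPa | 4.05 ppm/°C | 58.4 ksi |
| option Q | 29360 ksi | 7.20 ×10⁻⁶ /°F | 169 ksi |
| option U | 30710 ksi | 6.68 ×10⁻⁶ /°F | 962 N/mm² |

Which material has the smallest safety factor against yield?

option J

In consistent units (E in GPa, α in ×10⁻⁶/K, σ_y in MPa):
  option J: E = 42.84, α = 25.9, σ_y = 206.2 → σ = 263 MPa, n = 0.783
  option H: E = 405.0, α = 4.37, σ_y = 625.0 → σ = 419 MPa, n = 1.49
  option S: E = 441.0, α = 4.05, σ_y = 402.7 → σ = 423 MPa, n = 0.951
  option Q: E = 202.4, α = 13.0, σ_y = 1165 → σ = 622 MPa, n = 1.87
  option U: E = 211.7, α = 12.0, σ_y = 962.0 → σ = 603 MPa, n = 1.59
The minimum is option J at n = 0.783.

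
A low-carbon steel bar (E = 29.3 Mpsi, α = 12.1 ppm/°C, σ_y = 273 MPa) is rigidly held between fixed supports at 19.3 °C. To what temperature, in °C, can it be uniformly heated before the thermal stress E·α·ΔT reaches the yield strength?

131 °C

E = 29.3 Mpsi = 202.0 GPa.
E·α·ΔT = 273.0 MPa ⇒ ΔT = 273.0 / (202.0×10³ × 12.1×10⁻⁶) = 111.7 K.
T = 19.3 + 111.7 = 131.0 °C.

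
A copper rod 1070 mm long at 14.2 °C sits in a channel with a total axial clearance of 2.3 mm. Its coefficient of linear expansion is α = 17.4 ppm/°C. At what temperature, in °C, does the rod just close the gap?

138 °C

α·L₀·ΔT = 2.3 mm ⇒ ΔT = 2.3 / (17.4×10⁻⁶ × 1070.0) = 123.5 K.
T = 14.2 + 123.5 = 137.7 °C.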